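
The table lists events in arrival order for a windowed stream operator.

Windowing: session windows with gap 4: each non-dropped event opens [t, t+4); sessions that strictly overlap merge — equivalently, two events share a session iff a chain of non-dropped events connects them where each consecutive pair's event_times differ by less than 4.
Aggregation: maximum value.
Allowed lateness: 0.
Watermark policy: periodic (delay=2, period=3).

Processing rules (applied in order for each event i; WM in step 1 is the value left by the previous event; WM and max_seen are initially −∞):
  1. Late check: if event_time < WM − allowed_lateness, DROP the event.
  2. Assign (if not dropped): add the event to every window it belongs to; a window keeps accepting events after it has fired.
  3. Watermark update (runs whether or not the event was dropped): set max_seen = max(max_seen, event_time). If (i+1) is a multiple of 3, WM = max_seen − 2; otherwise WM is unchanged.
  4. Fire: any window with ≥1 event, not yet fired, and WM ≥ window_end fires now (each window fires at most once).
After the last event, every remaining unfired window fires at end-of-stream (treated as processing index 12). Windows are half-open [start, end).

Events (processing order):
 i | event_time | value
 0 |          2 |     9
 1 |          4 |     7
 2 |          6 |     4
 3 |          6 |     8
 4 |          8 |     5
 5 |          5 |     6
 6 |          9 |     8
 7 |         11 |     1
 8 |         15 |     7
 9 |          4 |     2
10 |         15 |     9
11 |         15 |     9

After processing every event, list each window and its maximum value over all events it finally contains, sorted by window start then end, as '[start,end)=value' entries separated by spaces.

[2,15)=9 [15,19)=9

i=0 t=2 v=9: → [2,6); WM=−∞
i=1 t=4 v=7: → [2,8); WM=−∞
i=2 t=6 v=4: → [2,10); WM=4
i=3 t=6 v=8: → [2,10); WM=4
i=4 t=8 v=5: → [2,12); WM=4
i=5 t=5 v=6: → [2,12); WM=6
i=6 t=9 v=8: → [2,13); WM=6
i=7 t=11 v=1: → [2,15); WM=6
i=8 t=15 v=7: → [15,19); WM=13
i=9 t=4 v=2: DROP (t<13-0); WM=13
i=10 t=15 v=9: → [15,19); WM=13
i=11 t=15 v=9: → [15,19); WM=13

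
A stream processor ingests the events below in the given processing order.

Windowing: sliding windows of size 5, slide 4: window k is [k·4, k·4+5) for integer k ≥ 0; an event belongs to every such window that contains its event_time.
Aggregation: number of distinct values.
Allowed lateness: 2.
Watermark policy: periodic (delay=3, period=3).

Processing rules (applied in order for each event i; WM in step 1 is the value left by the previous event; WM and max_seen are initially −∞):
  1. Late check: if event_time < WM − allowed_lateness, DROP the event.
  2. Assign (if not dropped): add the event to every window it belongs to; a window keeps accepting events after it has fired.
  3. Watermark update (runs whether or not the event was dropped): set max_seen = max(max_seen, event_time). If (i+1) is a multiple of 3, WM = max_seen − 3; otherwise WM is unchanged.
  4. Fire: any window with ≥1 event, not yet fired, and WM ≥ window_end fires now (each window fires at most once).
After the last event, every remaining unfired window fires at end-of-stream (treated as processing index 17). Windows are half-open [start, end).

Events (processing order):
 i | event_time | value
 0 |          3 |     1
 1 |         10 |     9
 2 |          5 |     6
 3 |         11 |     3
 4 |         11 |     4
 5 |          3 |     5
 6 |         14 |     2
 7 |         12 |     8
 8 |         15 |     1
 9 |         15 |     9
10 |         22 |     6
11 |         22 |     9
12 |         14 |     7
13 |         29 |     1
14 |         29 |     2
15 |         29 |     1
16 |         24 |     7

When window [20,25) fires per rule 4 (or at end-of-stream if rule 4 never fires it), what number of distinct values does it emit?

i=0 t=3 v=1: → [0,5); WM=−∞
i=1 t=10 v=9: → [8,13); WM=−∞
i=2 t=5 v=6: → [4,9); WM=7; [0,5) fires=1
i=3 t=11 v=3: → [8,13); WM=7
i=4 t=11 v=4: → [8,13); WM=7
i=5 t=3 v=5: DROP (t<7-2); WM=8
i=6 t=14 v=2: → [12,17); WM=8
i=7 t=12 v=8: → [12,17),[8,13); WM=8
i=8 t=15 v=1: → [12,17); WM=12; [4,9) fires=1
i=9 t=15 v=9: → [12,17); WM=12
i=10 t=22 v=6: → [20,25); WM=12
i=11 t=22 v=9: → [20,25); WM=19; [8,13) fires=4 [12,17) fires=4
i=12 t=14 v=7: DROP (t<19-2); WM=19
i=13 t=29 v=1: → [28,33); WM=19
i=14 t=29 v=2: → [28,33); WM=26; [20,25) fires=2
i=15 t=29 v=1: → [28,33); WM=26
i=16 t=24 v=7: → [24,29),[20,25); WM=26

2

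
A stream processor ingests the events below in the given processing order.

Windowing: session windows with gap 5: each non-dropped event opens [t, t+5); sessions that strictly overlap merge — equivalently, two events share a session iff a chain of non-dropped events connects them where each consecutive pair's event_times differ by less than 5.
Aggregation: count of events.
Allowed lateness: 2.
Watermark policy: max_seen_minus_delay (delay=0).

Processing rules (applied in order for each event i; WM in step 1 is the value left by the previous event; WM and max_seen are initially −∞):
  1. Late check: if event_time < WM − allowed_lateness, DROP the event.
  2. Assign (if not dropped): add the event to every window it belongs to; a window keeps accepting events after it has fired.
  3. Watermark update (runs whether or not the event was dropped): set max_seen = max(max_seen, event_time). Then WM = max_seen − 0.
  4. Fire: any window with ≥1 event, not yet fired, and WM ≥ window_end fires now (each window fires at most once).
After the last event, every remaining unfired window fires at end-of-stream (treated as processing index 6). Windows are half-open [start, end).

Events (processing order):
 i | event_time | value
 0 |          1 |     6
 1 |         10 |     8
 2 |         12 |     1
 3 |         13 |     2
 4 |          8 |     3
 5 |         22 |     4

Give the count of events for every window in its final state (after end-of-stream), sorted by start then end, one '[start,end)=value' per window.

[1,6)=1 [10,18)=3 [22,27)=1

i=0 t=1 v=6: → [1,6); WM=1
i=1 t=10 v=8: → [10,15); WM=10
i=2 t=12 v=1: → [10,17); WM=12
i=3 t=13 v=2: → [10,18); WM=13
i=4 t=8 v=3: DROP (t<13-2); WM=13
i=5 t=22 v=4: → [22,27); WM=22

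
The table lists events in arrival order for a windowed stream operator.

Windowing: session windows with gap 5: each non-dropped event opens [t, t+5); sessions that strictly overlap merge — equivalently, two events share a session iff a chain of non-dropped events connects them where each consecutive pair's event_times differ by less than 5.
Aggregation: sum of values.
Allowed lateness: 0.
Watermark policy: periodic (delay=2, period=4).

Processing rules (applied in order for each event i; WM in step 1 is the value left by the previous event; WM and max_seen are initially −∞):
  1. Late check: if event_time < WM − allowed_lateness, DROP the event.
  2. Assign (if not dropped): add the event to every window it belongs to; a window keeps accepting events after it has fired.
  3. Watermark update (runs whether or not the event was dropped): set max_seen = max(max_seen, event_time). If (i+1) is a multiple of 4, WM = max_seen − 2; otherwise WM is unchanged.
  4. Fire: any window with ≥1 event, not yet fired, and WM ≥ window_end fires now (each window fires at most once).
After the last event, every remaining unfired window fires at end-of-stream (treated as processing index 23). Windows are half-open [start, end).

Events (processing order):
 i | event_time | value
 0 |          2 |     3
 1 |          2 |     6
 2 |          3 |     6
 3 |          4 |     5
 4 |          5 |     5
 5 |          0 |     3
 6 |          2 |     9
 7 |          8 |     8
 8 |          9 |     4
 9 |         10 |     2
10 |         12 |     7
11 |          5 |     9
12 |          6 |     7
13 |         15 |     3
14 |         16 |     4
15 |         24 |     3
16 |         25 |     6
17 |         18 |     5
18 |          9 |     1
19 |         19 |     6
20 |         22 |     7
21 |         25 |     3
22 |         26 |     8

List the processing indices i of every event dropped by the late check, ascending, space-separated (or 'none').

5 11 12 17 18 19 20

i=0 t=2 v=3: → [2,7); WM=−∞
i=1 t=2 v=6: → [2,7); WM=−∞
i=2 t=3 v=6: → [2,8); WM=−∞
i=3 t=4 v=5: → [2,9); WM=2
i=4 t=5 v=5: → [2,10); WM=2
i=5 t=0 v=3: DROP (t<2-0); WM=2
i=6 t=2 v=9: → [2,10); WM=2
i=7 t=8 v=8: → [2,13); WM=6
i=8 t=9 v=4: → [2,14); WM=6
i=9 t=10 v=2: → [2,15); WM=6
i=10 t=12 v=7: → [2,17); WM=6
i=11 t=5 v=9: DROP (t<6-0); WM=10
i=12 t=6 v=7: DROP (t<10-0); WM=10
i=13 t=15 v=3: → [2,20); WM=10
i=14 t=16 v=4: → [2,21); WM=10
i=15 t=24 v=3: → [24,29); WM=22
i=16 t=25 v=6: → [24,30); WM=22
i=17 t=18 v=5: DROP (t<22-0); WM=22
i=18 t=9 v=1: DROP (t<22-0); WM=22
i=19 t=19 v=6: DROP (t<22-0); WM=23
i=20 t=22 v=7: DROP (t<23-0); WM=23
i=21 t=25 v=3: → [24,30); WM=23
i=22 t=26 v=8: → [24,31); WM=23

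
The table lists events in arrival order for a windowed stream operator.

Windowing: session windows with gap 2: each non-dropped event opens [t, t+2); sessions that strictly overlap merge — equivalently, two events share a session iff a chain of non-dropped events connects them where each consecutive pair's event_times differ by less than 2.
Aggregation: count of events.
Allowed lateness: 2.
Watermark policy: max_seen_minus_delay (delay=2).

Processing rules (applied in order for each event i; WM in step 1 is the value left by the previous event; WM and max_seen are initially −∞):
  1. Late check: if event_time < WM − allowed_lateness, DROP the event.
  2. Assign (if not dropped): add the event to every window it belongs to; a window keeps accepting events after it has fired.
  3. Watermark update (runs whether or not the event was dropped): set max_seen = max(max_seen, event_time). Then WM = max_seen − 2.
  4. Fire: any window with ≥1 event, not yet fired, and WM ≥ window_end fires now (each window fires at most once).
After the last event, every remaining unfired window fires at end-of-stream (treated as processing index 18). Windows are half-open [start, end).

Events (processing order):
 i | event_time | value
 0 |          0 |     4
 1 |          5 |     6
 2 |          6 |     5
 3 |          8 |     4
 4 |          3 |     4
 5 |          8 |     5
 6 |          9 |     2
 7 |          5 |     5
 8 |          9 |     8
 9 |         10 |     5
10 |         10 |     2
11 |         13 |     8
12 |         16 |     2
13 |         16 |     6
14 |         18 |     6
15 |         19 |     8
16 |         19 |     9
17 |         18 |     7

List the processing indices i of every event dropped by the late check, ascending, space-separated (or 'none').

i=0 t=0 v=4: → [0,2); WM=-2
i=1 t=5 v=6: → [5,7); WM=3
i=2 t=6 v=5: → [5,8); WM=4
i=3 t=8 v=4: → [8,10); WM=6
i=4 t=3 v=4: DROP (t<6-2); WM=6
i=5 t=8 v=5: → [8,10); WM=6
i=6 t=9 v=2: → [8,11); WM=7
i=7 t=5 v=5: → [5,8); WM=7
i=8 t=9 v=8: → [8,11); WM=7
i=9 t=10 v=5: → [8,12); WM=8
i=10 t=10 v=2: → [8,12); WM=8
i=11 t=13 v=8: → [13,15); WM=11
i=12 t=16 v=2: → [16,18); WM=14
i=13 t=16 v=6: → [16,18); WM=14
i=14 t=18 v=6: → [18,20); WM=16
i=15 t=19 v=8: → [18,21); WM=17
i=16 t=19 v=9: → [18,21); WM=17
i=17 t=18 v=7: → [18,21); WM=17

4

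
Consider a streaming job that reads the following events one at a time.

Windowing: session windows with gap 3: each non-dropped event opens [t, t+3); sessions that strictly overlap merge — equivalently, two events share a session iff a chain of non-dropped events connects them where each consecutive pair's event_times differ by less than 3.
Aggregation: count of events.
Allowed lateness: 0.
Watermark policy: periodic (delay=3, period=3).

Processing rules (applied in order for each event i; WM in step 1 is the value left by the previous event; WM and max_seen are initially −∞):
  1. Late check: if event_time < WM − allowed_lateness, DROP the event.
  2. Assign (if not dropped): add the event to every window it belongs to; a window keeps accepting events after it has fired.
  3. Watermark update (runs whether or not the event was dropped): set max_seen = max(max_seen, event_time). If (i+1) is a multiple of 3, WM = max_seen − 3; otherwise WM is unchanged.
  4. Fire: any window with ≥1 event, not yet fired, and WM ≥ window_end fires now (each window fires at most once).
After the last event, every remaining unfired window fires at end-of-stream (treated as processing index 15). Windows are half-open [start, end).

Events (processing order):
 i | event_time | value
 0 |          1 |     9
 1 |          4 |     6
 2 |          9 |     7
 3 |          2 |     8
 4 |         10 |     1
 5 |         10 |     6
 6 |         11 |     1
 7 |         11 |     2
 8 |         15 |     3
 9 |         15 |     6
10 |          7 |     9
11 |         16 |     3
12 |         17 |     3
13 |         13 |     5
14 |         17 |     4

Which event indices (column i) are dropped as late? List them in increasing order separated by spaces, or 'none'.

i=0 t=1 v=9: → [1,4); WM=−∞
i=1 t=4 v=6: → [4,7); WM=−∞
i=2 t=9 v=7: → [9,12); WM=6
i=3 t=2 v=8: DROP (t<6-0); WM=6
i=4 t=10 v=1: → [9,13); WM=6
i=5 t=10 v=6: → [9,13); WM=7
i=6 t=11 v=1: → [9,14); WM=7
i=7 t=11 v=2: → [9,14); WM=7
i=8 t=15 v=3: → [15,18); WM=12
i=9 t=15 v=6: → [15,18); WM=12
i=10 t=7 v=9: DROP (t<12-0); WM=12
i=11 t=16 v=3: → [15,19); WM=13
i=12 t=17 v=3: → [15,20); WM=13
i=13 t=13 v=5: → [9,20); WM=13
i=14 t=17 v=4: → [9,20); WM=14

3 10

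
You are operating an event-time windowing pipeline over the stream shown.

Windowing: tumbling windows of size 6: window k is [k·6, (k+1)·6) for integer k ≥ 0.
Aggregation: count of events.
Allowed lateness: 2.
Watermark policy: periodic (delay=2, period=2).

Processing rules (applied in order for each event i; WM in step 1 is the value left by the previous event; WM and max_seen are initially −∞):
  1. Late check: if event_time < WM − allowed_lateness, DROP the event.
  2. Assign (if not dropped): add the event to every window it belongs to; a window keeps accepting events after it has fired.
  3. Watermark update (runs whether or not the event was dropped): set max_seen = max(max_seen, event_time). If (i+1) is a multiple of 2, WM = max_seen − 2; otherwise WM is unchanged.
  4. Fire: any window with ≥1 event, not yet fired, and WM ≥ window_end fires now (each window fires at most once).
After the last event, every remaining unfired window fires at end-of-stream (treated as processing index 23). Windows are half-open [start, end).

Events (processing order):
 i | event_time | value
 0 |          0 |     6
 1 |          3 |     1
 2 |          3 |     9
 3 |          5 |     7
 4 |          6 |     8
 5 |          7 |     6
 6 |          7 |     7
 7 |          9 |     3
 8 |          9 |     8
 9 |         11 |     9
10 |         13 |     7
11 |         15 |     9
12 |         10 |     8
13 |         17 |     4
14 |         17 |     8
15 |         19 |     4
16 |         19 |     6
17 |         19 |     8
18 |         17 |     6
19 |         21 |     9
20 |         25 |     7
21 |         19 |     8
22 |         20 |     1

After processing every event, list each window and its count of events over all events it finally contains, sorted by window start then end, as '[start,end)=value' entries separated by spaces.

[0,6)=4 [6,12)=6 [12,18)=5 [18,24)=5 [24,30)=1

i=0 t=0 v=6: → [0,6); WM=−∞
i=1 t=3 v=1: → [0,6); WM=1
i=2 t=3 v=9: → [0,6); WM=1
i=3 t=5 v=7: → [0,6); WM=3
i=4 t=6 v=8: → [6,12); WM=3
i=5 t=7 v=6: → [6,12); WM=5
i=6 t=7 v=7: → [6,12); WM=5
i=7 t=9 v=3: → [6,12); WM=7; [0,6) fires=4
i=8 t=9 v=8: → [6,12); WM=7
i=9 t=11 v=9: → [6,12); WM=9
i=10 t=13 v=7: → [12,18); WM=9
i=11 t=15 v=9: → [12,18); WM=13; [6,12) fires=6
i=12 t=10 v=8: DROP (t<13-2); WM=13
i=13 t=17 v=4: → [12,18); WM=15
i=14 t=17 v=8: → [12,18); WM=15
i=15 t=19 v=4: → [18,24); WM=17
i=16 t=19 v=6: → [18,24); WM=17
i=17 t=19 v=8: → [18,24); WM=17
i=18 t=17 v=6: → [12,18); WM=17
i=19 t=21 v=9: → [18,24); WM=19; [12,18) fires=5
i=20 t=25 v=7: → [24,30); WM=19
i=21 t=19 v=8: → [18,24); WM=23
i=22 t=20 v=1: DROP (t<23-2); WM=23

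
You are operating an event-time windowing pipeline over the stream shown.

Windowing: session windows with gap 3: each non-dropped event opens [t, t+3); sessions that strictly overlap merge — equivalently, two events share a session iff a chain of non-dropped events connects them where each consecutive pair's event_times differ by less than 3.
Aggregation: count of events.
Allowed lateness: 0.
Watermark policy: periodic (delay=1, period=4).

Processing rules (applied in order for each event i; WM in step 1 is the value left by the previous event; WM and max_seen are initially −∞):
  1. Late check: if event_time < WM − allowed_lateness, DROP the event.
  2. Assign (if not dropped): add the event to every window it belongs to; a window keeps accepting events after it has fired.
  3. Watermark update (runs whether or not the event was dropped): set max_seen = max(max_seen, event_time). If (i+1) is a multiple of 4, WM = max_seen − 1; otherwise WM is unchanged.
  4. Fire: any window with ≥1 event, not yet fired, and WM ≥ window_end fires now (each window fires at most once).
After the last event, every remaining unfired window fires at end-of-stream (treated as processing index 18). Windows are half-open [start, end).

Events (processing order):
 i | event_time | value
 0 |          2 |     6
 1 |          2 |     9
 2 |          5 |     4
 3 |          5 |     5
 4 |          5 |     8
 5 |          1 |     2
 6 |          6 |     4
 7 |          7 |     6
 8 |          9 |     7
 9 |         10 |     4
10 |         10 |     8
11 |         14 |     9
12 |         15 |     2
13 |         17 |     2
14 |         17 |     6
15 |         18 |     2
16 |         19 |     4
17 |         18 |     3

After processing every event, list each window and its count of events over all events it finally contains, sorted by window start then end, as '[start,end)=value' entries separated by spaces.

[2,5)=2 [5,13)=8 [14,22)=7

i=0 t=2 v=6: → [2,5); WM=−∞
i=1 t=2 v=9: → [2,5); WM=−∞
i=2 t=5 v=4: → [5,8); WM=−∞
i=3 t=5 v=5: → [5,8); WM=4
i=4 t=5 v=8: → [5,8); WM=4
i=5 t=1 v=2: DROP (t<4-0); WM=4
i=6 t=6 v=4: → [5,9); WM=4
i=7 t=7 v=6: → [5,10); WM=6
i=8 t=9 v=7: → [5,12); WM=6
i=9 t=10 v=4: → [5,13); WM=6
i=10 t=10 v=8: → [5,13); WM=6
i=11 t=14 v=9: → [14,17); WM=13
i=12 t=15 v=2: → [14,18); WM=13
i=13 t=17 v=2: → [14,20); WM=13
i=14 t=17 v=6: → [14,20); WM=13
i=15 t=18 v=2: → [14,21); WM=17
i=16 t=19 v=4: → [14,22); WM=17
i=17 t=18 v=3: → [14,22); WM=17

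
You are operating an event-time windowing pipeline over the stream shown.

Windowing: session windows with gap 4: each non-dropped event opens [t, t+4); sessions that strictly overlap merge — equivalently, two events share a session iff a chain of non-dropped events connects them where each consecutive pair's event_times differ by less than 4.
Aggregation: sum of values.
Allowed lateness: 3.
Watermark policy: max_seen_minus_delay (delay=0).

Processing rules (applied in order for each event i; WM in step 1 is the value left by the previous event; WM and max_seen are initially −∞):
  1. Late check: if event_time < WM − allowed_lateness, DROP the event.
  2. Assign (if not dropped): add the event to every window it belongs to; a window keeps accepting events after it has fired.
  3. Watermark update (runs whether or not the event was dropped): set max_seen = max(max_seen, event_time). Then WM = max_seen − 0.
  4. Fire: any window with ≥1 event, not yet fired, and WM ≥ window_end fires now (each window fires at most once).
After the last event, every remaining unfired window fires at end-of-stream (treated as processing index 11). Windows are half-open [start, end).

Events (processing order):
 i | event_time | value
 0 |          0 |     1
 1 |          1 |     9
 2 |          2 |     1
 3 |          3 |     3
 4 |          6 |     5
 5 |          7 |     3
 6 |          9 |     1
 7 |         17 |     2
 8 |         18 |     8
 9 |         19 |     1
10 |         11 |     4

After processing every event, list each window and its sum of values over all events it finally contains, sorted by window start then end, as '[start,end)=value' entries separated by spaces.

i=0 t=0 v=1: → [0,4); WM=0
i=1 t=1 v=9: → [0,5); WM=1
i=2 t=2 v=1: → [0,6); WM=2
i=3 t=3 v=3: → [0,7); WM=3
i=4 t=6 v=5: → [0,10); WM=6
i=5 t=7 v=3: → [0,11); WM=7
i=6 t=9 v=1: → [0,13); WM=9
i=7 t=17 v=2: → [17,21); WM=17
i=8 t=18 v=8: → [17,22); WM=18
i=9 t=19 v=1: → [17,23); WM=19
i=10 t=11 v=4: DROP (t<19-3); WM=19

[0,13)=23 [17,23)=11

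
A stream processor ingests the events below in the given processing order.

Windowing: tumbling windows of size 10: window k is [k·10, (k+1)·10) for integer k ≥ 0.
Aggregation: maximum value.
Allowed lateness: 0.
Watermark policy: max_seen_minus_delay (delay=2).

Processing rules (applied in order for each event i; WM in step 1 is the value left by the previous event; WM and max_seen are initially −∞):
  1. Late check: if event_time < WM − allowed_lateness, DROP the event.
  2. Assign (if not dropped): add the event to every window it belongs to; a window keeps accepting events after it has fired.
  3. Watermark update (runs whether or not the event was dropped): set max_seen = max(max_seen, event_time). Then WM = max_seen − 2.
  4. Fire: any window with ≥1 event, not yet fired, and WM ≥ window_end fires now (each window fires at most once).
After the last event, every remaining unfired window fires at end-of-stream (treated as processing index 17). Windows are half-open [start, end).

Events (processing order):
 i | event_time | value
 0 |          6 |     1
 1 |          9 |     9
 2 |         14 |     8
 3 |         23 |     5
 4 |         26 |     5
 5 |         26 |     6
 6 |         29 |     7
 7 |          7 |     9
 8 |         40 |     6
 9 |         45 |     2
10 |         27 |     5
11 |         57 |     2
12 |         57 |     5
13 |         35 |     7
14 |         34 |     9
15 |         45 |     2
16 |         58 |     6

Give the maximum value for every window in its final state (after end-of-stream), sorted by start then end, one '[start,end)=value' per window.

i=0 t=6 v=1: → [0,10); WM=4
i=1 t=9 v=9: → [0,10); WM=7
i=2 t=14 v=8: → [10,20); WM=12; [0,10) fires=9
i=3 t=23 v=5: → [20,30); WM=21; [10,20) fires=8
i=4 t=26 v=5: → [20,30); WM=24
i=5 t=26 v=6: → [20,30); WM=24
i=6 t=29 v=7: → [20,30); WM=27
i=7 t=7 v=9: DROP (t<27-0); WM=27
i=8 t=40 v=6: → [40,50); WM=38; [20,30) fires=7
i=9 t=45 v=2: → [40,50); WM=43
i=10 t=27 v=5: DROP (t<43-0); WM=43
i=11 t=57 v=2: → [50,60); WM=55; [40,50) fires=6
i=12 t=57 v=5: → [50,60); WM=55
i=13 t=35 v=7: DROP (t<55-0); WM=55
i=14 t=34 v=9: DROP (t<55-0); WM=55
i=15 t=45 v=2: DROP (t<55-0); WM=55
i=16 t=58 v=6: → [50,60); WM=56

[0,10)=9 [10,20)=8 [20,30)=7 [40,50)=6 [50,60)=6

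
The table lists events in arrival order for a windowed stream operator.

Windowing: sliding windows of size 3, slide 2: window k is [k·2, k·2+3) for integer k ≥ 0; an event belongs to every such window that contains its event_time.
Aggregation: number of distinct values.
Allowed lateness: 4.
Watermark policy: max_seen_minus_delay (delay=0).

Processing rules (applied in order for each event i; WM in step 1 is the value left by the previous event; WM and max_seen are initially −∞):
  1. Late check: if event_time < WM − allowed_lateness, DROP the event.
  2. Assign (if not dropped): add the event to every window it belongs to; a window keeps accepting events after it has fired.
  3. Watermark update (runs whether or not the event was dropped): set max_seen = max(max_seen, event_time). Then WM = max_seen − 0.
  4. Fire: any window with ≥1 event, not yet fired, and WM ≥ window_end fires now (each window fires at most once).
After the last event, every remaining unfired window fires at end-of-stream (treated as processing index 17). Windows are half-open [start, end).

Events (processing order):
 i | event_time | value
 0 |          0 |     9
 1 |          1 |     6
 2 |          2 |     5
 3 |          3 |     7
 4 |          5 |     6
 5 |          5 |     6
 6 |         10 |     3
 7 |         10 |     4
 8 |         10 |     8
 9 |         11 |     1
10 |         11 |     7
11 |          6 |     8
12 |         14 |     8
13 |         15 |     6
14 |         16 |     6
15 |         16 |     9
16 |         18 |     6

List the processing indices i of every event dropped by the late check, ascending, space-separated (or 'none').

11

i=0 t=0 v=9: → [0,3); WM=0
i=1 t=1 v=6: → [0,3); WM=1
i=2 t=2 v=5: → [2,5),[0,3); WM=2
i=3 t=3 v=7: → [2,5); WM=3; [0,3) fires=3
i=4 t=5 v=6: → [4,7); WM=5; [2,5) fires=2
i=5 t=5 v=6: → [4,7); WM=5
i=6 t=10 v=3: → [10,13),[8,11); WM=10; [4,7) fires=1
i=7 t=10 v=4: → [10,13),[8,11); WM=10
i=8 t=10 v=8: → [10,13),[8,11); WM=10
i=9 t=11 v=1: → [10,13); WM=11; [8,11) fires=3
i=10 t=11 v=7: → [10,13); WM=11
i=11 t=6 v=8: DROP (t<11-4); WM=11
i=12 t=14 v=8: → [14,17),[12,15); WM=14; [10,13) fires=5
i=13 t=15 v=6: → [14,17); WM=15; [12,15) fires=1
i=14 t=16 v=6: → [16,19),[14,17); WM=16
i=15 t=16 v=9: → [16,19),[14,17); WM=16
i=16 t=18 v=6: → [18,21),[16,19); WM=18; [14,17) fires=3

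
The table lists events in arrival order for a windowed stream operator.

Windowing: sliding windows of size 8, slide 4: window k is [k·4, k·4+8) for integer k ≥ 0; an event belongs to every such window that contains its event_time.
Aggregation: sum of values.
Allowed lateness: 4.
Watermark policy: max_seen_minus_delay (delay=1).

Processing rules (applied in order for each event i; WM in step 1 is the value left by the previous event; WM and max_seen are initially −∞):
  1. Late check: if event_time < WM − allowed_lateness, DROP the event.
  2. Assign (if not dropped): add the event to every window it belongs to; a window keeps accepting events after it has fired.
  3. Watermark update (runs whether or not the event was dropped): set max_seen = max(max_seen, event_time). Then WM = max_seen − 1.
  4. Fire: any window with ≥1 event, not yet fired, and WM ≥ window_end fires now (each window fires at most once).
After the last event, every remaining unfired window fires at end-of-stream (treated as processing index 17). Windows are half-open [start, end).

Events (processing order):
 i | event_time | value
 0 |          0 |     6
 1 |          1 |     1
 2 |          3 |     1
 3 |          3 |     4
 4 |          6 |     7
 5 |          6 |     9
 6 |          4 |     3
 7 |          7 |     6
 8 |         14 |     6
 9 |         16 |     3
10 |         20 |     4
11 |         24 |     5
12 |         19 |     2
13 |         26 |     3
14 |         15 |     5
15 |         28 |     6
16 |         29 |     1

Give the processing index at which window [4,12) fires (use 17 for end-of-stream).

8

i=0 t=0 v=6: → [0,8); WM=-1
i=1 t=1 v=1: → [0,8); WM=0
i=2 t=3 v=1: → [0,8); WM=2
i=3 t=3 v=4: → [0,8); WM=2
i=4 t=6 v=7: → [4,12),[0,8); WM=5
i=5 t=6 v=9: → [4,12),[0,8); WM=5
i=6 t=4 v=3: → [4,12),[0,8); WM=5
i=7 t=7 v=6: → [4,12),[0,8); WM=6
i=8 t=14 v=6: → [12,20),[8,16); WM=13; [0,8) fires=37 [4,12) fires=25
i=9 t=16 v=3: → [16,24),[12,20); WM=15
i=10 t=20 v=4: → [20,28),[16,24); WM=19; [8,16) fires=6
i=11 t=24 v=5: → [24,32),[20,28); WM=23; [12,20) fires=9
i=12 t=19 v=2: → [16,24),[12,20); WM=23
i=13 t=26 v=3: → [24,32),[20,28); WM=25; [16,24) fires=9
i=14 t=15 v=5: DROP (t<25-4); WM=25
i=15 t=28 v=6: → [28,36),[24,32); WM=27
i=16 t=29 v=1: → [28,36),[24,32); WM=28; [20,28) fires=12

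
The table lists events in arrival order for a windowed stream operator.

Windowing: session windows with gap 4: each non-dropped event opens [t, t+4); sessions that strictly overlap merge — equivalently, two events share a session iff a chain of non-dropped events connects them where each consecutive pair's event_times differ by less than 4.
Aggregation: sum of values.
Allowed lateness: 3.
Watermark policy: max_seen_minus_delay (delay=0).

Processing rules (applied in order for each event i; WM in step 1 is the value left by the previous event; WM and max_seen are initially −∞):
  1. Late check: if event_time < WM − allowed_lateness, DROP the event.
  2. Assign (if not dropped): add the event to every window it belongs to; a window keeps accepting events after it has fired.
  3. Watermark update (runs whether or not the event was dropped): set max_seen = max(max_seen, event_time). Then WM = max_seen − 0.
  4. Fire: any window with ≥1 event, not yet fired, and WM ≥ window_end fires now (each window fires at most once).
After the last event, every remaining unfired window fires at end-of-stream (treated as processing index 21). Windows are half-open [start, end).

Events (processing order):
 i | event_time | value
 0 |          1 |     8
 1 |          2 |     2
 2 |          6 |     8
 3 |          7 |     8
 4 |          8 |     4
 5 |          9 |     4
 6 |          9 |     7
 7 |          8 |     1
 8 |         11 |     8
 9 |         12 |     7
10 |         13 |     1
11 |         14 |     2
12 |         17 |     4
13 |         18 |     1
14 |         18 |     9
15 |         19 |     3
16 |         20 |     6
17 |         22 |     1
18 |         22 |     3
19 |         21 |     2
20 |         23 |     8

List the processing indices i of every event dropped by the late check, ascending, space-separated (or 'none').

i=0 t=1 v=8: → [1,5); WM=1
i=1 t=2 v=2: → [1,6); WM=2
i=2 t=6 v=8: → [6,10); WM=6
i=3 t=7 v=8: → [6,11); WM=7
i=4 t=8 v=4: → [6,12); WM=8
i=5 t=9 v=4: → [6,13); WM=9
i=6 t=9 v=7: → [6,13); WM=9
i=7 t=8 v=1: → [6,13); WM=9
i=8 t=11 v=8: → [6,15); WM=11
i=9 t=12 v=7: → [6,16); WM=12
i=10 t=13 v=1: → [6,17); WM=13
i=11 t=14 v=2: → [6,18); WM=14
i=12 t=17 v=4: → [6,21); WM=17
i=13 t=18 v=1: → [6,22); WM=18
i=14 t=18 v=9: → [6,22); WM=18
i=15 t=19 v=3: → [6,23); WM=19
i=16 t=20 v=6: → [6,24); WM=20
i=17 t=22 v=1: → [6,26); WM=22
i=18 t=22 v=3: → [6,26); WM=22
i=19 t=21 v=2: → [6,26); WM=22
i=20 t=23 v=8: → [6,27); WM=23

none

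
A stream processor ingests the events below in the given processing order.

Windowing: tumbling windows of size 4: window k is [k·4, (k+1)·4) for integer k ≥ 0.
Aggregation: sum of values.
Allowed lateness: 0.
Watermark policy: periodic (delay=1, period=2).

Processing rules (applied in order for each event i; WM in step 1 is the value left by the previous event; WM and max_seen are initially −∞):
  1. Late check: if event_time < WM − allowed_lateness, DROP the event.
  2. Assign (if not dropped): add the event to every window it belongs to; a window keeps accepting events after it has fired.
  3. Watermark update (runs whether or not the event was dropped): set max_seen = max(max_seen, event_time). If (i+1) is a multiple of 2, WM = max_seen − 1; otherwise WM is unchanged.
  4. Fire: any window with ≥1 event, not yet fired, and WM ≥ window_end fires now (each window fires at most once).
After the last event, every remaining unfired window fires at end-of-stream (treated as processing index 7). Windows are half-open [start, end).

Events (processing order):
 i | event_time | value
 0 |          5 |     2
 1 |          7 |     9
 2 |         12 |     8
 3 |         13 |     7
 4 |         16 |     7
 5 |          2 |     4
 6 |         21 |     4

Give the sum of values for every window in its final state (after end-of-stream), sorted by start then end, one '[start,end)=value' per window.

i=0 t=5 v=2: → [4,8); WM=−∞
i=1 t=7 v=9: → [4,8); WM=6
i=2 t=12 v=8: → [12,16); WM=6
i=3 t=13 v=7: → [12,16); WM=12; [4,8) fires=11
i=4 t=16 v=7: → [16,20); WM=12
i=5 t=2 v=4: DROP (t<12-0); WM=15
i=6 t=21 v=4: → [20,24); WM=15

[4,8)=11 [12,16)=15 [16,20)=7 [20,24)=4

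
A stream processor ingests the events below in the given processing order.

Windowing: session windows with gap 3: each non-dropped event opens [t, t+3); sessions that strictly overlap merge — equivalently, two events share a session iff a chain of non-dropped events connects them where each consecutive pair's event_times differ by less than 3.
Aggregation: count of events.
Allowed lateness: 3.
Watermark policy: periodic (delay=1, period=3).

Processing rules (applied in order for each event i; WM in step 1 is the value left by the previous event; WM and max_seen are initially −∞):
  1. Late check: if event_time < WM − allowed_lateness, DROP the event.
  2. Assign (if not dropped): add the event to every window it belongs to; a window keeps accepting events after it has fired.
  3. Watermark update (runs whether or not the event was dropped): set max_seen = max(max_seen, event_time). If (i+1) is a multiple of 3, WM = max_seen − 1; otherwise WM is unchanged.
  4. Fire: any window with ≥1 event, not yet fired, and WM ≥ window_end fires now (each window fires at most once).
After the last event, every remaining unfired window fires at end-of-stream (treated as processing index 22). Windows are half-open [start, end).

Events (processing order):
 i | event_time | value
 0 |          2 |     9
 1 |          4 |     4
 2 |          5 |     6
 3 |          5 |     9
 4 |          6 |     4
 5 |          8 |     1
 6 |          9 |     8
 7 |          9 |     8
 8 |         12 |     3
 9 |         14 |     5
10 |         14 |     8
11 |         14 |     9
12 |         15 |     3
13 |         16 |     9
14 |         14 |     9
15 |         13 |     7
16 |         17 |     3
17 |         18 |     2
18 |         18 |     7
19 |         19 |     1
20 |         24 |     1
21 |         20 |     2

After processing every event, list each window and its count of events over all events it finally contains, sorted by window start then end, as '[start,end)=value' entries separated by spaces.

i=0 t=2 v=9: → [2,5); WM=−∞
i=1 t=4 v=4: → [2,7); WM=−∞
i=2 t=5 v=6: → [2,8); WM=4
i=3 t=5 v=9: → [2,8); WM=4
i=4 t=6 v=4: → [2,9); WM=4
i=5 t=8 v=1: → [2,11); WM=7
i=6 t=9 v=8: → [2,12); WM=7
i=7 t=9 v=8: → [2,12); WM=7
i=8 t=12 v=3: → [12,15); WM=11
i=9 t=14 v=5: → [12,17); WM=11
i=10 t=14 v=8: → [12,17); WM=11
i=11 t=14 v=9: → [12,17); WM=13
i=12 t=15 v=3: → [12,18); WM=13
i=13 t=16 v=9: → [12,19); WM=13
i=14 t=14 v=9: → [12,19); WM=15
i=15 t=13 v=7: → [12,19); WM=15
i=16 t=17 v=3: → [12,20); WM=15
i=17 t=18 v=2: → [12,21); WM=17
i=18 t=18 v=7: → [12,21); WM=17
i=19 t=19 v=1: → [12,22); WM=17
i=20 t=24 v=1: → [24,27); WM=23
i=21 t=20 v=2: → [12,23); WM=23

[2,12)=8 [12,23)=13 [24,27)=1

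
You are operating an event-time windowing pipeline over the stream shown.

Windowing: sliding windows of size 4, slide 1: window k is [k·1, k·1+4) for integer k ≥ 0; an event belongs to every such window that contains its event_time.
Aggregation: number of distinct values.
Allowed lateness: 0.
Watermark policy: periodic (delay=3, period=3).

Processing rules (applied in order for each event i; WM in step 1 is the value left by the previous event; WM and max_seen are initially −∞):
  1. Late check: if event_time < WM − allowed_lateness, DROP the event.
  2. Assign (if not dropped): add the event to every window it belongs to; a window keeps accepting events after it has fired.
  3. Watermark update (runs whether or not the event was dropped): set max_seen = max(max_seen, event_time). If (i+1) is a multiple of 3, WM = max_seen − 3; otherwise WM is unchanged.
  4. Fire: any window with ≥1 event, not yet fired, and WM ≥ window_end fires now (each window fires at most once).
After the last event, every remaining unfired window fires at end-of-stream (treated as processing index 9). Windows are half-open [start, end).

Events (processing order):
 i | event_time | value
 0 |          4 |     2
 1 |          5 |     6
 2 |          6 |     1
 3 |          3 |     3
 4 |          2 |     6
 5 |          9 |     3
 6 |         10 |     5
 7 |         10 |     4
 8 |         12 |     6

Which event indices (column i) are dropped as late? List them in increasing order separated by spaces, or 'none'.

i=0 t=4 v=2: → [4,8),[3,7),[2,6),[1,5); WM=−∞
i=1 t=5 v=6: → [5,9),[4,8),[3,7),[2,6); WM=−∞
i=2 t=6 v=1: → [6,10),[5,9),[4,8),[3,7); WM=3
i=3 t=3 v=3: → [3,7),[2,6),[1,5),[0,4); WM=3
i=4 t=2 v=6: DROP (t<3-0); WM=3
i=5 t=9 v=3: → [9,13),[8,12),[7,11),[6,10); WM=6; [0,4) fires=1 [1,5) fires=2 [2,6) fires=3
i=6 t=10 v=5: → [10,14),[9,13),[8,12),[7,11); WM=6
i=7 t=10 v=4: → [10,14),[9,13),[8,12),[7,11); WM=6
i=8 t=12 v=6: → [12,16),[11,15),[10,14),[9,13); WM=9; [3,7) fires=4 [4,8) fires=3 [5,9) fires=2

4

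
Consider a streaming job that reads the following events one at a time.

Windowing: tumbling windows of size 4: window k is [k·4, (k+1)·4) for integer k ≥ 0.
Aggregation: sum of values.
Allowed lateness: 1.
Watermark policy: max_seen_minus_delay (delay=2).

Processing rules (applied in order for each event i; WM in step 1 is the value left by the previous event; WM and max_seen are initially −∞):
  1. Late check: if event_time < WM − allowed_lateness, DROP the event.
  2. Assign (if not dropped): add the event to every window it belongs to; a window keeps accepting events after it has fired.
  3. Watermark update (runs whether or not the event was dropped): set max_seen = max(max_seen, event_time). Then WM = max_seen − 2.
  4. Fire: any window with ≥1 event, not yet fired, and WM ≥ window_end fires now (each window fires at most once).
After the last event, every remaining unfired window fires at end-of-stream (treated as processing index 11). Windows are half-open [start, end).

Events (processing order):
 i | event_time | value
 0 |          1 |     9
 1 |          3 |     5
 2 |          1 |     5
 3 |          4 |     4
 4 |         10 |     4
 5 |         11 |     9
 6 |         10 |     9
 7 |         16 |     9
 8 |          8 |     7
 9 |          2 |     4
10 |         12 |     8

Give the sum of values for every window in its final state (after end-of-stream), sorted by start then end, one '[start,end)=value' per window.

[0,4)=19 [4,8)=4 [8,12)=22 [16,20)=9

i=0 t=1 v=9: → [0,4); WM=-1
i=1 t=3 v=5: → [0,4); WM=1
i=2 t=1 v=5: → [0,4); WM=1
i=3 t=4 v=4: → [4,8); WM=2
i=4 t=10 v=4: → [8,12); WM=8; [0,4) fires=19 [4,8) fires=4
i=5 t=11 v=9: → [8,12); WM=9
i=6 t=10 v=9: → [8,12); WM=9
i=7 t=16 v=9: → [16,20); WM=14; [8,12) fires=22
i=8 t=8 v=7: DROP (t<14-1); WM=14
i=9 t=2 v=4: DROP (t<14-1); WM=14
i=10 t=12 v=8: DROP (t<14-1); WM=14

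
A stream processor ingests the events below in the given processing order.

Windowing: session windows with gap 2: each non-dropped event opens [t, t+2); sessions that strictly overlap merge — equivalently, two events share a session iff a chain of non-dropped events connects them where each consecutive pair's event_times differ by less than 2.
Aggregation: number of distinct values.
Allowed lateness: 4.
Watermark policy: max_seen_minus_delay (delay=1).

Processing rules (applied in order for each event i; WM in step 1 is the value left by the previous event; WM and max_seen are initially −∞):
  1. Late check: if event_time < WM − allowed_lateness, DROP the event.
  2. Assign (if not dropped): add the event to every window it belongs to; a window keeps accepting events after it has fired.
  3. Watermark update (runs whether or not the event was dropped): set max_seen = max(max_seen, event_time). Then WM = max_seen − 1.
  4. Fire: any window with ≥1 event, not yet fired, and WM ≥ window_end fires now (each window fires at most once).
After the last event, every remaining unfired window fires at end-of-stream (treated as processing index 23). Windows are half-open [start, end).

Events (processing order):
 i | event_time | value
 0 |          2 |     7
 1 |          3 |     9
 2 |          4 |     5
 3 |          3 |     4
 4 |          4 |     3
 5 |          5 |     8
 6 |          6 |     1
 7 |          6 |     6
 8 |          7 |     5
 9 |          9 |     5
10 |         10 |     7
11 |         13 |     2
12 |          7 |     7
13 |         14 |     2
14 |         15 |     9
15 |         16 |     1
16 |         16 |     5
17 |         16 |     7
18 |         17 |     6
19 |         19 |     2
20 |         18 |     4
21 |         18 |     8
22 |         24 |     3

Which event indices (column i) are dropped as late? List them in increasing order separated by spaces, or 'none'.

i=0 t=2 v=7: → [2,4); WM=1
i=1 t=3 v=9: → [2,5); WM=2
i=2 t=4 v=5: → [2,6); WM=3
i=3 t=3 v=4: → [2,6); WM=3
i=4 t=4 v=3: → [2,6); WM=3
i=5 t=5 v=8: → [2,7); WM=4
i=6 t=6 v=1: → [2,8); WM=5
i=7 t=6 v=6: → [2,8); WM=5
i=8 t=7 v=5: → [2,9); WM=6
i=9 t=9 v=5: → [9,11); WM=8
i=10 t=10 v=7: → [9,12); WM=9
i=11 t=13 v=2: → [13,15); WM=12
i=12 t=7 v=7: DROP (t<12-4); WM=12
i=13 t=14 v=2: → [13,16); WM=13
i=14 t=15 v=9: → [13,17); WM=14
i=15 t=16 v=1: → [13,18); WM=15
i=16 t=16 v=5: → [13,18); WM=15
i=17 t=16 v=7: → [13,18); WM=15
i=18 t=17 v=6: → [13,19); WM=16
i=19 t=19 v=2: → [19,21); WM=18
i=20 t=18 v=4: → [13,21); WM=18
i=21 t=18 v=8: → [13,21); WM=18
i=22 t=24 v=3: → [24,26); WM=23

12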